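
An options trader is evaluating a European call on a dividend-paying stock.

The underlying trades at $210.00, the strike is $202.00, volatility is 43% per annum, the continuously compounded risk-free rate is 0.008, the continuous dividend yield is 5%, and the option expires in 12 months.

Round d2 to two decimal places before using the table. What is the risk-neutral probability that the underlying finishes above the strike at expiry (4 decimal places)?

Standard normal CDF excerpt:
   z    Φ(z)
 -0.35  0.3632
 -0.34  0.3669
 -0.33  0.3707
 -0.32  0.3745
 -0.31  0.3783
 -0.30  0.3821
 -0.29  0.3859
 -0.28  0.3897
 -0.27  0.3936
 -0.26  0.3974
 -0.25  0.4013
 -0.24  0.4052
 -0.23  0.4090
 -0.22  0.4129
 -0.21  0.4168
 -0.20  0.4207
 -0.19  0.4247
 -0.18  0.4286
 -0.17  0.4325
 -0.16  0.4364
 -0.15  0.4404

0.4129

σ√T = 0.43·√1 = 0.4300
ln(S/K) + (r − q + σ²/2)T = ln(210/202) + (0.008 − 0.05 + 0.43²/2)·1 = 0.0388 + 0.0504 = 0.0893
d₁ = 0.0893 / 0.4300 = 0.2077 → 0.21
d₂ = d₁ − σ√T = 0.2077 − 0.4300 = -0.2223 → -0.22
Pr(exercise) under Q = N(d₂) = 0.4129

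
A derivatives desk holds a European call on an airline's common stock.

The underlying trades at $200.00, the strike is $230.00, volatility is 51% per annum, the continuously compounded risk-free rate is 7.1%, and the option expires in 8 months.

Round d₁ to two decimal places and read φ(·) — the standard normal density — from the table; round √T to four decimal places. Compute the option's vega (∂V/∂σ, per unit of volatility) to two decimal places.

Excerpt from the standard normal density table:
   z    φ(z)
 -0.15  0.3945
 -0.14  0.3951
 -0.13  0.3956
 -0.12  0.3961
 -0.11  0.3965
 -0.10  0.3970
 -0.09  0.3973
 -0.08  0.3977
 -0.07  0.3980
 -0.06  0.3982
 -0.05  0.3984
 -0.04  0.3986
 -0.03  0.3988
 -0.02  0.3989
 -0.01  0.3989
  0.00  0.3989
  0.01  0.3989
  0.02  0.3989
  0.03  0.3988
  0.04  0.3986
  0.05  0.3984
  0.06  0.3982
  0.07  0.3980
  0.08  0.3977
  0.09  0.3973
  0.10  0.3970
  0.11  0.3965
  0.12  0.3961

T = 0.6667;  σ√T = 0.4164
d₁ = [ln(200/230) + (0.071 + 0.51²/2)·0.6667] / 0.4164 = [-0.1398 + 0.1340] / 0.4164 = -0.0138 which rounds to -0.01
√T = √0.6667 = 0.8165
φ(d₁) = φ(-0.01) = 0.3989
vega = S·φ(d₁)·√T = 200·0.3989·0.8165 = 65.1404
(The put has the same vega.)

65.14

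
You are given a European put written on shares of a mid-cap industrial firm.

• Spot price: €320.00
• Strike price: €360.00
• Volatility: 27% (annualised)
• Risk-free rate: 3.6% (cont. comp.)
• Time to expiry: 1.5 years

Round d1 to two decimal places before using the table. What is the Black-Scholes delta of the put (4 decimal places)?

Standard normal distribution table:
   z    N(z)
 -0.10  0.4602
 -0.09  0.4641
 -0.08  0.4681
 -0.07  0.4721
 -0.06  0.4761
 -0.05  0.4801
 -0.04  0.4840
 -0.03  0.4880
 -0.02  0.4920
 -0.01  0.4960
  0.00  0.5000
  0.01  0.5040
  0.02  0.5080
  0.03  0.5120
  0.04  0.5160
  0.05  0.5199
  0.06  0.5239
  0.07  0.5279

-0.5120

σ√T = 0.27·√1.5 = 0.3307
d₁ = [ln(320/360) + (0.036 + ½·0.27²)·1.5] / (σ√T) = (-0.1178 + 0.1087) / 0.3307 = -0.0275 → -0.03
N(d₁) = N(-0.03) = 0.4880
Δ_put = N(d₁) − 1 = 0.4880 − 1 = -0.5120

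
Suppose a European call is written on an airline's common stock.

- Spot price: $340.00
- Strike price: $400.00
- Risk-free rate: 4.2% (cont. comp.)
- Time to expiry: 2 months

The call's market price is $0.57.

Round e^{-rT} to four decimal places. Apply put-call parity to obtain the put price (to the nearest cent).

$57.77

exp(−rT) = exp(−0.042·0.1667) = 0.9930
Put-call parity: C − P = S − K·e^(−rT) = 340 − 400·0.9930 = 340 − 397.2000 = -57.2000
P = C − (C − P) = 0.57 − (-57.2000) = 57.7700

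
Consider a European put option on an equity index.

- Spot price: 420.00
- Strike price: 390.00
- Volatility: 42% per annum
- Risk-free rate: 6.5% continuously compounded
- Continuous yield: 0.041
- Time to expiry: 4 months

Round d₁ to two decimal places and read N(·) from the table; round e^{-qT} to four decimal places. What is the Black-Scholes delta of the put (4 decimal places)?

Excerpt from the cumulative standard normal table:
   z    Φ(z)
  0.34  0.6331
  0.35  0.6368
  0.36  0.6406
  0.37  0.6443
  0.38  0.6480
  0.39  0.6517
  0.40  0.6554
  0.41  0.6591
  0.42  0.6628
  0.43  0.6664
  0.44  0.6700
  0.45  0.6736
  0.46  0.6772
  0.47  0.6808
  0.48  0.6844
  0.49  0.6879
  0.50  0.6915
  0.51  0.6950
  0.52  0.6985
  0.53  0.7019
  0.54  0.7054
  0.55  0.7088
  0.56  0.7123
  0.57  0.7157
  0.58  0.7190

σ√T = 0.42 × 0.5774 = 0.2425
d₁ = [ln(420/390) + (0.065 − 0.041 + 0.42²/2)·0.3333] / 0.2425 = [0.0741 + 0.0374] / 0.2425 = 0.4599 → 0.46
N(d₁) = N(0.46) = 0.6772
Δ_put = exp(−qT)·(N(d₁) − 1) = 0.9864·(0.6772 − 1) = -0.3184

-0.3184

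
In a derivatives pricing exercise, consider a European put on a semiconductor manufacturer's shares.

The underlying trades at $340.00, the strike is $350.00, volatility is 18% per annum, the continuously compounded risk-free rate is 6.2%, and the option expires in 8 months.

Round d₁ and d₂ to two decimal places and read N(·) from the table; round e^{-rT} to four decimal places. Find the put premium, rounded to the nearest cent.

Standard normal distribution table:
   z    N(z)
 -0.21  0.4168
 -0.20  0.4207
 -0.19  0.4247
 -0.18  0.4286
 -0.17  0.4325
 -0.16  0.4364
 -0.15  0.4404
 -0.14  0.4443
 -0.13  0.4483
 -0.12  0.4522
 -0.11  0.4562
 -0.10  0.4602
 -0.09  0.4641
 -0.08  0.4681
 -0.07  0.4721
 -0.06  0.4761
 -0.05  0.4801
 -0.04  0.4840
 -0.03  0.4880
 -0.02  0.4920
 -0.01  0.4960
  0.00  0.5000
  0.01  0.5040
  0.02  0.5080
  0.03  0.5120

$18.19

σ√T = 0.18·√0.6667 = 0.1470
d₁ = [ln(340/350) + (0.062 + ½·0.18²)·0.6667] / (σ√T) = (-0.0290 + 0.0521) / 0.1470 = 0.1575 which rounds to 0.16
d₂ = 0.1575 − 0.1470 = 0.0105 which rounds to 0.01
exp(−rT) = exp(−0.062·0.6667) = 0.9595
N(−d₂) = N(-0.01) = 0.4960;  N(−d₁) = N(-0.16) = 0.4364
P = 350·0.9595·0.4960 − 340·0.4364 = 166.5692 − 148.3760 = 18.1932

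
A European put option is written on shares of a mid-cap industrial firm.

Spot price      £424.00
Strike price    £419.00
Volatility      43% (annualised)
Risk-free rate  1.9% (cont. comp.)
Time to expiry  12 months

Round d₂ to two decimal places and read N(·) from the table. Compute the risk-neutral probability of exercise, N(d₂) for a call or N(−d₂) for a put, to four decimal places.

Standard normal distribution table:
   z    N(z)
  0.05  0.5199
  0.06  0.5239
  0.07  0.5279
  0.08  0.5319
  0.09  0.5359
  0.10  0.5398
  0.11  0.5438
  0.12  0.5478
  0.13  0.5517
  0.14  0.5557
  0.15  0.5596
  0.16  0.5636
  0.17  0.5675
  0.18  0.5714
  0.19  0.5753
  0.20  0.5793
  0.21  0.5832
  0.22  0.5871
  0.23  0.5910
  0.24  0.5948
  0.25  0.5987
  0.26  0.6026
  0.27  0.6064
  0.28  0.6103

σ√T = 0.43·√1 = 0.4300
d₁ = [ln(424/419) + (0.019 + 0.43²/2)·1] / 0.4300 = [0.0119 + 0.1114] / 0.4300 = 0.2868 ≈ 0.29
d₂ = d₁ − σ√T = 0.2868 − 0.4300 = -0.1432 ≈ -0.14
Risk-neutral Pr[S_T < K] = N(−d₂) = N(0.14) = 0.5557

0.5557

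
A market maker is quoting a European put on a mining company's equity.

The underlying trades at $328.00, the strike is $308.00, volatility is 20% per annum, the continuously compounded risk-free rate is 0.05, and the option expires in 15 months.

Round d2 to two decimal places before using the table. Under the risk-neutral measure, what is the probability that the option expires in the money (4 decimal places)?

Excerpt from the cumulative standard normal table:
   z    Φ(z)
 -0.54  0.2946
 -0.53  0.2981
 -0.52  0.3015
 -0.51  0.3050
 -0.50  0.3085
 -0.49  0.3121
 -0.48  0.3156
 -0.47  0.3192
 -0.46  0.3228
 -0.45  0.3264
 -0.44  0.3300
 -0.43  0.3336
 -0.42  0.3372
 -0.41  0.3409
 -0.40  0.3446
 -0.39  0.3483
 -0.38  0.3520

0.3264

σ√T = 0.2 × 1.1180 = 0.2236
d₁ = [ln(328/308) + (0.05 + 0.2²/2)·1.25] / 0.2236 = [0.0629 + 0.0875] / 0.2236 = 0.6727 ≈ 0.67
d₂ = d₁ − σ√T = 0.6727 − 0.2236 = 0.4491 ≈ 0.45
Risk-neutral Pr[S_T < K] = N(−d₂) = N(-0.45) = 0.3264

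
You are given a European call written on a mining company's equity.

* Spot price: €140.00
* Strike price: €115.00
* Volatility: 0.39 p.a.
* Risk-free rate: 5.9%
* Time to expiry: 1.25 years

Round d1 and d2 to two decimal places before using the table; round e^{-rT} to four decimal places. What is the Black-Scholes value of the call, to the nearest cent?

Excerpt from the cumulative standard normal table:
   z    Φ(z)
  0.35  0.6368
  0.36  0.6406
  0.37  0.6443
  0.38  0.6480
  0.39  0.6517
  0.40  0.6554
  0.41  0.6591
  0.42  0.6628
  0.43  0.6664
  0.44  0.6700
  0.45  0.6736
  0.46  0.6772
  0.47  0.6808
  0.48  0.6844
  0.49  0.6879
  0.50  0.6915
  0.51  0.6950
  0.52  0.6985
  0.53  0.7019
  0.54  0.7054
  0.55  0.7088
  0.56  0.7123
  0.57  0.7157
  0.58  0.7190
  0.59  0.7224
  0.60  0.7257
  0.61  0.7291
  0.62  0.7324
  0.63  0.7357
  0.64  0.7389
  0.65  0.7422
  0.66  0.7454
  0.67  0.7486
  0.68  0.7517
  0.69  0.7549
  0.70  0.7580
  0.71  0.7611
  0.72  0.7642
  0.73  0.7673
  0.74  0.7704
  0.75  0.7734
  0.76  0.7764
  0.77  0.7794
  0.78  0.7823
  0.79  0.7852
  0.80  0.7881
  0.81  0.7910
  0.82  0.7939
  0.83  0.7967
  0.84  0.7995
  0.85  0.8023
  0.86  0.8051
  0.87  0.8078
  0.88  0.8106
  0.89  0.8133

σ√T = 0.39 × 1.1180 = 0.4360
d₁ = [ln(140/115) + (0.059 + ½·0.39²)·1.25] / (σ√T) = (0.1967 + 0.1688) / 0.4360 = 0.8383 → 0.84
d₂ = 0.8383 − 0.4360 = 0.4023 → 0.40
e^(−rT) = e^(−0.059·1.25) = 0.9289
N(d₁) = N(0.84) = 0.7995;  N(d₂) = N(0.40) = 0.6554
C = 140·0.7995 − 115·0.9289·0.6554 = 111.9300 − 70.0121 = 41.9179

€41.92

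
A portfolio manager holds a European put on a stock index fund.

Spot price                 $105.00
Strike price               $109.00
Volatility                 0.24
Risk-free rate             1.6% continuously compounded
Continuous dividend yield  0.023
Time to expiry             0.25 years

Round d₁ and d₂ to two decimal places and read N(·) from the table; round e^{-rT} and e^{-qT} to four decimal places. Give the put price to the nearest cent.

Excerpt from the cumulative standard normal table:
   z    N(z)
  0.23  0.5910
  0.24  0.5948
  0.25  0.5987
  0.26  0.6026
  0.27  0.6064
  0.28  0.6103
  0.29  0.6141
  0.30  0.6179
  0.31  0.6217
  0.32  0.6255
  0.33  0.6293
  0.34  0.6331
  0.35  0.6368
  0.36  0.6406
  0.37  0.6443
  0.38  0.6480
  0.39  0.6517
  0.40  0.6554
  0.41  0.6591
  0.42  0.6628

σ√T = 0.24·√0.25 = 0.1200
ln(S/K) + (r − q + σ²/2)T = ln(105/109) + (0.016 − 0.023 + 0.24²/2)·0.25 = -0.0374 + 0.0054 = -0.0319
d₁ = -0.0319 / 0.1200 = -0.2661 → -0.27
d₂ = d₁ − σ√T = -0.2661 − 0.1200 = -0.3861 → -0.39
exp(−qT) = exp(−0.023·0.25) = 0.9943;  exp(−rT) = exp(−0.016·0.25) = 0.9960
N(−d₂) = N(0.39) = 0.6517;  N(−d₁) = N(0.27) = 0.6064
P = 109·0.9960·0.6517 − 105·0.9943·0.6064 = 70.7512 − 63.3091 = 7.4421

$7.44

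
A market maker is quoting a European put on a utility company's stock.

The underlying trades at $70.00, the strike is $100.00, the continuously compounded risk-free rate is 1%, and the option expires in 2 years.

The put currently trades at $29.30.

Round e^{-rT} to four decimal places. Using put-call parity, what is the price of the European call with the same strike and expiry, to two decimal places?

e^(−rT) = e^(−0.01·2) = 0.9802
Put-call parity: C − P = S − K·e^(−rT) = 70 − 100·0.9802 = 70 − 98.0200 = -28.0200
C = P + (C − P) = 29.30 + (-28.0200) = 1.2800

$1.28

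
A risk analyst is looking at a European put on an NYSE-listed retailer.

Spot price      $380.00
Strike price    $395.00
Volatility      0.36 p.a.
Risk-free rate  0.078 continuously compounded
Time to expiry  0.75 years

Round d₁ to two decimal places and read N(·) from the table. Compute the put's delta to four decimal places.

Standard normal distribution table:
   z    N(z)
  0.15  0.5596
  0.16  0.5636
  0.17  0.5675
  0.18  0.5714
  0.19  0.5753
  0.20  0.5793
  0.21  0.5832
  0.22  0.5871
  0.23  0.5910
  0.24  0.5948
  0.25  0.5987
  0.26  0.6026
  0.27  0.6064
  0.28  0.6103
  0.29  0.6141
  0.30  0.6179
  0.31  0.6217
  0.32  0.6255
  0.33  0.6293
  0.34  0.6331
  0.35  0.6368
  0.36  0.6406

σ√T = 0.36 × 0.8660 = 0.3118
d₁ = [ln(380/395) + (0.078 + 0.36²/2)·0.75] / 0.3118 = [-0.0387 + 0.1071] / 0.3118 = 0.2193 which rounds to 0.22
N(d₁) = N(0.22) = 0.5871
Δ_put = N(d₁) − 1 = 0.5871 − 1 = -0.4129

-0.4129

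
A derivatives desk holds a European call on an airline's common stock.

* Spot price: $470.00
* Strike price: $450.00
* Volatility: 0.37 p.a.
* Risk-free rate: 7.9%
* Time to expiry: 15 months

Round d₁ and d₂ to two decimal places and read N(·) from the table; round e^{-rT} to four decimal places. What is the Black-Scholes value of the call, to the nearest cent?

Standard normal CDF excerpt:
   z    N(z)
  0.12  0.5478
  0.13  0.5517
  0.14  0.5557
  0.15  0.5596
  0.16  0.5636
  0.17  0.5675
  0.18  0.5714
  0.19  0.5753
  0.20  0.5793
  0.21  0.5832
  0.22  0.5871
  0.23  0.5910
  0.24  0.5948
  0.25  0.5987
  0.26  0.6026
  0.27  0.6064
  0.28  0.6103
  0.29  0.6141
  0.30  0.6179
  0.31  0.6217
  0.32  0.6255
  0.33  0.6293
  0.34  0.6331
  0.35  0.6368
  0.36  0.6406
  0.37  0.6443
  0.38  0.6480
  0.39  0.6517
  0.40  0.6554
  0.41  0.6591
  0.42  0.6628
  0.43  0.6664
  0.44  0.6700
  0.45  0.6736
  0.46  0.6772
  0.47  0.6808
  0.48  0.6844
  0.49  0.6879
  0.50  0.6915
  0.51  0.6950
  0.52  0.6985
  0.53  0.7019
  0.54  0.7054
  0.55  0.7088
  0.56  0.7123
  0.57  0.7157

σ√T = 0.37 × 1.1180 = 0.4137
d₁ = [ln(470/450) + (0.079 + ½·0.37²)·1.25] / (σ√T) = (0.0435 + 0.1843) / 0.4137 = 0.5507 ≈ 0.55
d₂ = 0.5507 − 0.4137 = 0.1370 ≈ 0.14
e^(−rT) = e^(−0.079·1.25) = 0.9060
N(d₁) = N(0.55) = 0.7088;  N(d₂) = N(0.14) = 0.5557
C = 470·0.7088 − 450·0.9060·0.5557 = 333.1360 − 226.5589 = 106.5771

$106.58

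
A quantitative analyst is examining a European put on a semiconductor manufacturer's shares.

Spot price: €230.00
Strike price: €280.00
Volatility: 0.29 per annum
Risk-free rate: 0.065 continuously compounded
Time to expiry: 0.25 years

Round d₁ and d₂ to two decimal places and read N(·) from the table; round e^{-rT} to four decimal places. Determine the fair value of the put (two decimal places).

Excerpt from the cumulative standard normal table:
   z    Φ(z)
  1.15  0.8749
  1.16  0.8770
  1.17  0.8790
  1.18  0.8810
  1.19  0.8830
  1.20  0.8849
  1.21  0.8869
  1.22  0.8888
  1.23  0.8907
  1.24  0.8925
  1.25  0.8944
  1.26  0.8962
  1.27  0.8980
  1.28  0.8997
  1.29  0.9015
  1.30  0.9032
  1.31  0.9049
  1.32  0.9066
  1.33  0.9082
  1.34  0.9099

σ√T = 0.29 × 0.5000 = 0.1450
ln(S/K) + (r + σ²/2)T = ln(230/280) + (0.065 + 0.29²/2)·0.25 = -0.1967 + 0.0268 = -0.1699
d₁ = -0.1699 / 0.1450 = -1.1721 → -1.17
d₂ = d₁ − σ√T = -1.1721 − 0.1450 = -1.3171 → -1.32
e^(−rT) = e^(−0.065·0.25) = 0.9839
N(−d₂) = N(1.32) = 0.9066;  N(−d₁) = N(1.17) = 0.8790
P = 280·0.9839·0.9066 − 230·0.8790 = 249.7610 − 202.1700 = 47.5910

€47.59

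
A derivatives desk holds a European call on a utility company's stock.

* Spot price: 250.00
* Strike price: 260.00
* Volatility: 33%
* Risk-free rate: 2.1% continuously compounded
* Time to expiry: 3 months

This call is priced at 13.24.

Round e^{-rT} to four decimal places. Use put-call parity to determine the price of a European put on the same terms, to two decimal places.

21.89

e^(−rT) = e^(−0.021·0.25) = 0.9948
Put-call parity: C − P = S − K·e^(−rT) = 250 − 260·0.9948 = 250 − 258.6480 = -8.6480
P = C − (C − P) = 13.24 − (-8.6480) = 21.8880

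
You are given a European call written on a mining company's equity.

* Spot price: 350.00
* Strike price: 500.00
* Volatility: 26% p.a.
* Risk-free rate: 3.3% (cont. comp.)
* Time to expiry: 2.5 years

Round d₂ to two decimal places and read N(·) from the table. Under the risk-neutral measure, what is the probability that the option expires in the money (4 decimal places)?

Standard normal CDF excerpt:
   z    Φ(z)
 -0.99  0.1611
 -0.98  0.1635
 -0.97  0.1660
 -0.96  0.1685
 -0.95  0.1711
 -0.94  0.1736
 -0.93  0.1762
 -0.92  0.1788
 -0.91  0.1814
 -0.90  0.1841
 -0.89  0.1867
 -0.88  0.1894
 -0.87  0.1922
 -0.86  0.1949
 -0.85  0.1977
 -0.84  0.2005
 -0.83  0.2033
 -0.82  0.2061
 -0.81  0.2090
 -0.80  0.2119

0.1922

σ√T = 0.26·√2.5 = 0.4111
ln(S/K) + (r + σ²/2)T = ln(350/500) + (0.033 + 0.26²/2)·2.5 = -0.3567 + 0.1670 = -0.1897
d₁ = -0.1897 / 0.4111 = -0.4614 ⇒ -0.46
d₂ = d₁ − σ√T = -0.4614 − 0.4111 = -0.8725 ⇒ -0.87
Pr(exercise) under Q = N(d₂) = 0.1922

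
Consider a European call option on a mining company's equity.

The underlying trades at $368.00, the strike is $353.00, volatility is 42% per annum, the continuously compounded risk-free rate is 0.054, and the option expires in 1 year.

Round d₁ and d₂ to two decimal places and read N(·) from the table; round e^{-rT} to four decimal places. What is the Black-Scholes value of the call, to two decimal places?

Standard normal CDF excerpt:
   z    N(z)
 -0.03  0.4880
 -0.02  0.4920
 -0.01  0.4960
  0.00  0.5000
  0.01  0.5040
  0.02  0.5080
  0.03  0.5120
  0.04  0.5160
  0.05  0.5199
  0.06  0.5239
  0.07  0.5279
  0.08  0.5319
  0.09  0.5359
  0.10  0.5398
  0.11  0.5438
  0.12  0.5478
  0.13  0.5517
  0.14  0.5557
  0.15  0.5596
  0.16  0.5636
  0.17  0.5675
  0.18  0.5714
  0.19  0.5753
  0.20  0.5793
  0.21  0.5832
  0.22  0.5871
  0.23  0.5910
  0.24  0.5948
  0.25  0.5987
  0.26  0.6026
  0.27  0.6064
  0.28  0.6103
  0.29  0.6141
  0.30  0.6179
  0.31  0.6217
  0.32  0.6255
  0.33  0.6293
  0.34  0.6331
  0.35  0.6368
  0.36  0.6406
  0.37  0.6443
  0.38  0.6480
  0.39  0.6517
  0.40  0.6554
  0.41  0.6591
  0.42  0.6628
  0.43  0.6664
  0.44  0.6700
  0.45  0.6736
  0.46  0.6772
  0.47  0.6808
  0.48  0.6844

σ√T = 0.42·√1 = 0.4200
d₁ = [ln(368/353) + (0.054 + 0.42²/2)·1] / 0.4200 = [0.0416 + 0.1422] / 0.4200 = 0.4377 → 0.44
d₂ = d₁ − σ√T = 0.4377 − 0.4200 = 0.0177 → 0.02
e^(−rT) = e^(−0.054·1) = 0.9474
C = 368·N(0.44) − 353·0.9474·N(0.02) = 368·0.6700 − 353·0.9474·0.5080 = 246.5600 − 169.8916 = 76.6684

$76.67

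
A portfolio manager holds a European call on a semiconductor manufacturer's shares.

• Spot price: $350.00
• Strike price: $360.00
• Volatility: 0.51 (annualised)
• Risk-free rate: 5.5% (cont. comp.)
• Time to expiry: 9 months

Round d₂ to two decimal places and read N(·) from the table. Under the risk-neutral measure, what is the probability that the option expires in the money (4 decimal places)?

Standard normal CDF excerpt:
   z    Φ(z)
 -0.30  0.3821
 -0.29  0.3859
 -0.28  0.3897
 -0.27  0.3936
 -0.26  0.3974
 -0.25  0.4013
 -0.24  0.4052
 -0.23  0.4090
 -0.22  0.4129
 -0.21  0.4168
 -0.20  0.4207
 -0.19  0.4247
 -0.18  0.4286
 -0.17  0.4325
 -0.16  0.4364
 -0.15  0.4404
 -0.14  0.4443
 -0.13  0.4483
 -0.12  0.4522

σ√T = 0.51 × 0.8660 = 0.4417
d₁ = [ln(350/360) + (0.055 + 0.51²/2)·0.75] / 0.4417 = [-0.0282 + 0.1388] / 0.4417 = 0.2504 which rounds to 0.25
d₂ = d₁ − σ√T = 0.2504 − 0.4417 = -0.1912 which rounds to -0.19
Risk-neutral Pr[S_T > K] = N(d₂) = N(-0.19) = 0.4247

0.4247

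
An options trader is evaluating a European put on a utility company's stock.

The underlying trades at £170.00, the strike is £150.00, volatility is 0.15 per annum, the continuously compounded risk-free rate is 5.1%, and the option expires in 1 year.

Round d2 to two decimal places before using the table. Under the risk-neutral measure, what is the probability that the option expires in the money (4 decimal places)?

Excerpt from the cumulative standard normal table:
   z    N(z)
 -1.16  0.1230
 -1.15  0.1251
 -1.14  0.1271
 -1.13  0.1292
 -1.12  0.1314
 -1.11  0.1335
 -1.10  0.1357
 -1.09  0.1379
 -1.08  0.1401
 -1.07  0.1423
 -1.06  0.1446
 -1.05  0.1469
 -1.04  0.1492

0.1357

T = 1;  σ√T = 0.1500
d₁ = [ln(170/150) + (0.051 + 0.15²/2)·1] / 0.1500 = [0.1252 + 0.0622] / 0.1500 = 1.2494 ⇒ 1.25
d₂ = d₁ − σ√T = 1.2494 − 0.1500 = 1.0994 ⇒ 1.10
Pr(exercise) under Q = N(−d₂) = N(-1.10) = 0.1357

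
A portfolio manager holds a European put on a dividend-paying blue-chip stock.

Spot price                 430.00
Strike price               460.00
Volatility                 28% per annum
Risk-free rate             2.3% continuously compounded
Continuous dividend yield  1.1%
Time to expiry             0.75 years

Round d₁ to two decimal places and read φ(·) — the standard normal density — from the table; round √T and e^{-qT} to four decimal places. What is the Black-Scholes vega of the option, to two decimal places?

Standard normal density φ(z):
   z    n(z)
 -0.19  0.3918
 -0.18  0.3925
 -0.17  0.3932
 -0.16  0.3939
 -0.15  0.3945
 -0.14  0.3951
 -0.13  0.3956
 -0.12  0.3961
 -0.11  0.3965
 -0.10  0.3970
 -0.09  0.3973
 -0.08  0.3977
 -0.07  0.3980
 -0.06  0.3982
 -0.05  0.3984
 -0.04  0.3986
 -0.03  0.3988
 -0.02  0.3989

146.29

σ√T = 0.28·√0.75 = 0.2425
ln(S/K) + (r − q + σ²/2)T = ln(430/460) + (0.023 − 0.011 + 0.28²/2)·0.75 = -0.0674 + 0.0384 = -0.0290
d₁ = -0.0290 / 0.2425 = -0.1198 which rounds to -0.12
√T = √0.75 = 0.8660
φ(d₁) = φ(-0.12) = 0.3961
exp(−qT) = exp(−0.011·0.75) = 0.9918
vega = S·exp(−qT)·φ(d₁)·√T = 430·0.9918·0.3961·0.8660 = 146.2902
(The call has the same vega.)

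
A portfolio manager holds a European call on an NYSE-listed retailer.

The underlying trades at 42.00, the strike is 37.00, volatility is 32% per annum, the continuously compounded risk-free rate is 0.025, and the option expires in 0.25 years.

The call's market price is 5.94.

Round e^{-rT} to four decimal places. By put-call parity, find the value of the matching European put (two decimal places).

0.71

exp(−rT) = exp(−0.025·0.25) = 0.9938
Put-call parity: C − P = S − K·e^(−rT) = 42 − 37·0.9938 = 42 − 36.7706 = 5.2294
P = C − (C − P) = 5.94 − (5.2294) = 0.7106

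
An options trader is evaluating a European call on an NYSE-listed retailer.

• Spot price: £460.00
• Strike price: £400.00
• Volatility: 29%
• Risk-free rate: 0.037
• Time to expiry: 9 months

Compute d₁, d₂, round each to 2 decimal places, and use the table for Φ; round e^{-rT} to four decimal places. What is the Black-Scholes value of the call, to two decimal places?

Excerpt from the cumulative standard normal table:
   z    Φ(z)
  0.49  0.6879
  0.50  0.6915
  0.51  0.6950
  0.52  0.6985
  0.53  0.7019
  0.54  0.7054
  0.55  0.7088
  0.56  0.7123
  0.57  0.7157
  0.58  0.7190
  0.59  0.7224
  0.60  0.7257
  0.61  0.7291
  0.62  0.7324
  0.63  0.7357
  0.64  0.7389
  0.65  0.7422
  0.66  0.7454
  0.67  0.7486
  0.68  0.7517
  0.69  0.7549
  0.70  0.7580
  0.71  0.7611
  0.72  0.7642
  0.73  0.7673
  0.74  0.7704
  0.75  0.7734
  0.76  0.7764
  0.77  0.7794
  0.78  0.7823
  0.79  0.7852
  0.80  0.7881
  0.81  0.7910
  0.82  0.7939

T = 0.75;  σ√T = 0.2511
d₁ = [ln(460/400) + (0.037 + 0.29²/2)·0.75] / 0.2511 = [0.1398 + 0.0593] / 0.2511 = 0.7926 which rounds to 0.79
d₂ = d₁ − σ√T = 0.7926 − 0.2511 = 0.5414 which rounds to 0.54
exp(−rT) = exp(−0.037·0.75) = 0.9726
C = 460·N(0.79) − 400·0.9726·N(0.54) = 460·0.7852 − 400·0.9726·0.7054 = 361.1920 − 274.4288 = 86.7632

£86.76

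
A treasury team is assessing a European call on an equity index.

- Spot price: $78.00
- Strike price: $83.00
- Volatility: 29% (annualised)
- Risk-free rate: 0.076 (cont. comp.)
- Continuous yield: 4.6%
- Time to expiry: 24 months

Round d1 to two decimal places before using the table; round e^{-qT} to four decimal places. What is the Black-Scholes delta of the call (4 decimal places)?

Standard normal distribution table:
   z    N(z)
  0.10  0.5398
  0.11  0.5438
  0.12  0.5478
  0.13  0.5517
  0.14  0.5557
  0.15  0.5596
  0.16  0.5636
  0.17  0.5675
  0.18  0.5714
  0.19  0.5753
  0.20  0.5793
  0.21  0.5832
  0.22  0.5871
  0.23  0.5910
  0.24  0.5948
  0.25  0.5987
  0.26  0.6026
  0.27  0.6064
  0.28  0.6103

σ√T = 0.29 × 1.4142 = 0.4101
ln(S/K) + (r − q + σ²/2)T = ln(78/83) + (0.076 − 0.046 + 0.29²/2)·2 = -0.0621 + 0.1441 = 0.0820
d₁ = 0.0820 / 0.4101 = 0.1999 → 0.20
N(d₁) = N(0.20) = 0.5793
Δ_call = e^(−qT)·N(d₁) = 0.9121·0.5793 = 0.5284

0.5284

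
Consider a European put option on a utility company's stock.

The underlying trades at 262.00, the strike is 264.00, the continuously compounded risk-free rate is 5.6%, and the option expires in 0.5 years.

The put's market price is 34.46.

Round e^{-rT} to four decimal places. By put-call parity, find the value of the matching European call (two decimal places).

e^(−rT) = e^(−0.056·0.5) = 0.9724
Put-call parity: C − P = S − K·e^(−rT) = 262 − 264·0.9724 = 262 − 256.7136 = 5.2864
C = P + (C − P) = 34.46 + (5.2864) = 39.7464

39.75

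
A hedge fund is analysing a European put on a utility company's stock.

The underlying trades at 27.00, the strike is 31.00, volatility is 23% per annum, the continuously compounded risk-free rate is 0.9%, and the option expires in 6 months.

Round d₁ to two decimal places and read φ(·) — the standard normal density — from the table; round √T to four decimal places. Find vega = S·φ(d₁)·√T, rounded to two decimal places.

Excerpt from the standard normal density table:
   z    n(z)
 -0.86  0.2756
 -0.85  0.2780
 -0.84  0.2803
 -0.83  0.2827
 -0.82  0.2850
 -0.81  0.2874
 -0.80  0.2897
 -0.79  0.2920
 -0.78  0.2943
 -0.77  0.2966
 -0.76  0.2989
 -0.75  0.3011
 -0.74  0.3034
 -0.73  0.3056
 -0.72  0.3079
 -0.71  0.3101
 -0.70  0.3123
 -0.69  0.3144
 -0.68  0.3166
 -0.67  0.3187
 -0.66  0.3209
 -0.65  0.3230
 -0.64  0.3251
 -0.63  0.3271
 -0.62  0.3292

σ√T = 0.23 × 0.7071 = 0.1626
d₁ = [ln(27/31) + (0.009 + 0.23²/2)·0.5] / 0.1626 = [-0.1382 + 0.0177] / 0.1626 = -0.7405 ⇒ -0.74
√T = √0.5 = 0.7071
φ(d₁) = φ(-0.74) = 0.3034
vega = S·φ(d₁)·√T = 27·0.3034·0.7071 = 5.7924
(Call and put vega coincide under Black-Scholes.)

5.79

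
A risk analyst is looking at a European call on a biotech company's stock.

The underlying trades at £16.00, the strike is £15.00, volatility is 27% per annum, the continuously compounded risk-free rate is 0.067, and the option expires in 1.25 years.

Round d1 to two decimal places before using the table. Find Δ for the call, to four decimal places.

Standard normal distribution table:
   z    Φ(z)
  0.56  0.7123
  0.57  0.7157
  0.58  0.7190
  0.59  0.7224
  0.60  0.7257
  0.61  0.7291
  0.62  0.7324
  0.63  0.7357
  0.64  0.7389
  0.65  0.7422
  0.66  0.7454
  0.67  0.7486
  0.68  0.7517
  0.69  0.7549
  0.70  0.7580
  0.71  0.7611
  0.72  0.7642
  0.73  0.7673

σ√T = 0.27·√1.25 = 0.3019
ln(S/K) + (r + σ²/2)T = ln(16/15) + (0.067 + 0.27²/2)·1.25 = 0.0645 + 0.1293 = 0.1939
d₁ = 0.1939 / 0.3019 = 0.6422 ⇒ 0.64
N(d₁) = N(0.64) = 0.7389
Δ_call = N(d₁) = 0.7389

0.7389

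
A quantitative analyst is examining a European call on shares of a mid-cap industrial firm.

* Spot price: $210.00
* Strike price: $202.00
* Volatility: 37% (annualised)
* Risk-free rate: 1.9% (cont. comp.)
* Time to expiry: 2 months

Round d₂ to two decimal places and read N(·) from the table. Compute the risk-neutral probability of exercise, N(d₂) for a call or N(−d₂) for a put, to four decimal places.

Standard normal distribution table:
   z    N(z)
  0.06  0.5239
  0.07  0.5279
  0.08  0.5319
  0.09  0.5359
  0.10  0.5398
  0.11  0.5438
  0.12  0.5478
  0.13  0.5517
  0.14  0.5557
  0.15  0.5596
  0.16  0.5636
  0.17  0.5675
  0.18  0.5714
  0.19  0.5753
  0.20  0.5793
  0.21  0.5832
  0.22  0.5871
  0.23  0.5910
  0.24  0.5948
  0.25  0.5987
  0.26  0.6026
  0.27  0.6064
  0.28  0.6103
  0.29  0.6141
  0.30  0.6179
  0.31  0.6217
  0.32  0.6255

σ√T = 0.37·√0.1667 = 0.1511
d₁ = [ln(210/202) + (0.019 + ½·0.37²)·0.1667] / (σ√T) = (0.0388 + 0.0146) / 0.1511 = 0.3536 → 0.35
d₂ = 0.3536 − 0.1511 = 0.2026 → 0.20
Pr(exercise) under Q = N(d₂) = 0.5793

0.5793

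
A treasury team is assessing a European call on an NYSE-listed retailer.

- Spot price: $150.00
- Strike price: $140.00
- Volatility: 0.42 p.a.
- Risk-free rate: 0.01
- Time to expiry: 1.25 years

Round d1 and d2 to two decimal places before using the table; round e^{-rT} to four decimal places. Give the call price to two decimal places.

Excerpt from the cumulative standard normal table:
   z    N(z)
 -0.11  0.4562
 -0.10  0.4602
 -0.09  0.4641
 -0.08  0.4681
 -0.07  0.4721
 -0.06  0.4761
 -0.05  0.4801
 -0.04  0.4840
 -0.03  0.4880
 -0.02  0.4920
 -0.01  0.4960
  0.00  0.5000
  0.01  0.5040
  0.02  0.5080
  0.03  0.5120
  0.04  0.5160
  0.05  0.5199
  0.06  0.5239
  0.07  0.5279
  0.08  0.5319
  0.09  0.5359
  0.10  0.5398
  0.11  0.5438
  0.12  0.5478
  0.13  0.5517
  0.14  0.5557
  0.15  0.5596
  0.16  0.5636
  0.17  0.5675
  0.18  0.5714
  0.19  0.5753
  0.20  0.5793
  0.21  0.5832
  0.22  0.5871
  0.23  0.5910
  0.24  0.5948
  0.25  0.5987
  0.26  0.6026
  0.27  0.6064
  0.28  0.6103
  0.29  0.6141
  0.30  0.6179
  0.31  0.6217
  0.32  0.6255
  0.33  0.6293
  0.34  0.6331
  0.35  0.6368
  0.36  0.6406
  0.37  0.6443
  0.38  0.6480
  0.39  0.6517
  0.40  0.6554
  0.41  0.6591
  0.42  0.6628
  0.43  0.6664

$33.04

σ√T = 0.42·√1.25 = 0.4696
d₁ = [ln(150/140) + (0.01 + 0.42²/2)·1.25] / 0.4696 = [0.0690 + 0.1227] / 0.4696 = 0.4083 which rounds to 0.41
d₂ = d₁ − σ√T = 0.4083 − 0.4696 = -0.0612 which rounds to -0.06
e^(−rT) = e^(−0.01·1.25) = 0.9876
N(d₁) = N(0.41) = 0.6591;  N(d₂) = N(-0.06) = 0.4761
C = 150·0.6591 − 140·0.9876·0.4761 = 98.8650 − 65.8275 = 33.0375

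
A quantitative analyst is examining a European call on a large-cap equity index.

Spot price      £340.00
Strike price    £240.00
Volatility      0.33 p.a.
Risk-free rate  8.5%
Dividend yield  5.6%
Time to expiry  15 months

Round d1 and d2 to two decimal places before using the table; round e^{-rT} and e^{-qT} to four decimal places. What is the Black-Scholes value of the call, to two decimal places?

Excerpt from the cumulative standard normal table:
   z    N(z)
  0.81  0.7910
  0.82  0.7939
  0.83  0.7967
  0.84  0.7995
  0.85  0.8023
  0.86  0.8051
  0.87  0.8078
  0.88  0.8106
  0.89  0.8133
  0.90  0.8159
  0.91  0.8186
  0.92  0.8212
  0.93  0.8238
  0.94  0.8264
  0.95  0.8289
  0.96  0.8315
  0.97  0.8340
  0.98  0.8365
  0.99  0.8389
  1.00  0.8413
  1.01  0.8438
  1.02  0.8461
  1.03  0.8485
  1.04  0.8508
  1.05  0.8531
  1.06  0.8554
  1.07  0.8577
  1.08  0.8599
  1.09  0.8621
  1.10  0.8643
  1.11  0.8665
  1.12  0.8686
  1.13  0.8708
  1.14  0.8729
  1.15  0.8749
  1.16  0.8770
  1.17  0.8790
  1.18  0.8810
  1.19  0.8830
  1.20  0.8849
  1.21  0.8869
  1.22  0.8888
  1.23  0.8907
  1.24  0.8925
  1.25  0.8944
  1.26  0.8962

£108.62

σ√T = 0.33 × 1.1180 = 0.3690
ln(S/K) + (r − q + σ²/2)T = ln(340/240) + (0.085 − 0.056 + 0.33²/2)·1.25 = 0.3483 + 0.1043 = 0.4526
d₁ = 0.4526 / 0.3690 = 1.2268 → 1.23
d₂ = d₁ − σ√T = 1.2268 − 0.3690 = 0.8578 → 0.86
exp(−qT) = exp(−0.056·1.25) = 0.9324;  exp(−rT) = exp(−0.085·1.25) = 0.8992
N(d₁) = N(1.23) = 0.8907;  N(d₂) = N(0.86) = 0.8051
C = 340·0.9324·0.8907 − 240·0.8992·0.8051 = 282.3662 − 173.7470 = 108.6191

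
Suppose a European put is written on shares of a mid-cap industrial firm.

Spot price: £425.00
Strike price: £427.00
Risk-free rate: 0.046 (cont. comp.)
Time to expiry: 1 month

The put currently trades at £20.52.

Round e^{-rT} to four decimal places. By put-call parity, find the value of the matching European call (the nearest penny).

£20.14

e^(−rT) = e^(−0.046·0.08333) = 0.9962
Put-call parity: C − P = S − K·e^(−rT) = 425 − 427·0.9962 = 425 − 425.3774 = -0.3774
C = P + (C − P) = 20.52 + (-0.3774) = 20.1426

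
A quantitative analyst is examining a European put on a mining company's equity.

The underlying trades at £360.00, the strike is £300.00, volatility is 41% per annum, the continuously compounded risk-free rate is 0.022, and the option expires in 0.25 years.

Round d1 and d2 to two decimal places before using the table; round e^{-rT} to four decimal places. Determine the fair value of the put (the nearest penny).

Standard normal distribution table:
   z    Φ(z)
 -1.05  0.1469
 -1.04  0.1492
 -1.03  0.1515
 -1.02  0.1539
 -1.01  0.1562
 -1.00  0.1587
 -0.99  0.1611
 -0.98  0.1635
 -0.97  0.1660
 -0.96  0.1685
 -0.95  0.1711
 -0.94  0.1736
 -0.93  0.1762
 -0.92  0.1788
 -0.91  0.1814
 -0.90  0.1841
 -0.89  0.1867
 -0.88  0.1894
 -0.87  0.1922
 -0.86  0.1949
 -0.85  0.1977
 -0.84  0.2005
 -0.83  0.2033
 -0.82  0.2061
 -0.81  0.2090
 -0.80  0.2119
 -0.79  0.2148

£6.95

σ√T = 0.41 × 0.5000 = 0.2050
d₁ = [ln(360/300) + (0.022 + 0.41²/2)·0.25] / 0.2050 = [0.1823 + 0.0265] / 0.2050 = 1.0187 which rounds to 1.02
d₂ = d₁ − σ√T = 1.0187 − 0.2050 = 0.8137 which rounds to 0.81
e^(−rT) = e^(−0.022·0.25) = 0.9945
N(−d₂) = N(-0.81) = 0.2090;  N(−d₁) = N(-1.02) = 0.1539
P = 300·0.9945·0.2090 − 360·0.1539 = 62.3552 − 55.4040 = 6.9511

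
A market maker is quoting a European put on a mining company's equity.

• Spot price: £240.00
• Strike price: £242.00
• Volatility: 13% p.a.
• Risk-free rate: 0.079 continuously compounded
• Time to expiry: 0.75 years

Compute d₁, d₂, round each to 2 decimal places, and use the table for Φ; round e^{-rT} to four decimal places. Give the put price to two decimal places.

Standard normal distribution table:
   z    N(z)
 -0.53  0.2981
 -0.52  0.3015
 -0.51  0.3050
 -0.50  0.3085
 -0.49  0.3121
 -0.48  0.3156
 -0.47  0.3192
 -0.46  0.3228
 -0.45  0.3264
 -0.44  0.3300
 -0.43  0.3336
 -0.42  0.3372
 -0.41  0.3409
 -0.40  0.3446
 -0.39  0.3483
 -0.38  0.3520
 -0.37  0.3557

£5.40

σ√T = 0.13·√0.75 = 0.1126
ln(S/K) + (r + σ²/2)T = ln(240/242) + (0.079 + 0.13²/2)·0.75 = -0.0083 + 0.0656 = 0.0573
d₁ = 0.0573 / 0.1126 = 0.5089 ⇒ 0.51
d₂ = d₁ − σ√T = 0.5089 − 0.1126 = 0.3963 ⇒ 0.40
exp(−rT) = exp(−0.079·0.75) = 0.9425
N(−d₂) = N(-0.40) = 0.3446;  N(−d₁) = N(-0.51) = 0.3050
P = 242·0.9425·0.3446 − 240·0.3050 = 78.5981 − 73.2000 = 5.3981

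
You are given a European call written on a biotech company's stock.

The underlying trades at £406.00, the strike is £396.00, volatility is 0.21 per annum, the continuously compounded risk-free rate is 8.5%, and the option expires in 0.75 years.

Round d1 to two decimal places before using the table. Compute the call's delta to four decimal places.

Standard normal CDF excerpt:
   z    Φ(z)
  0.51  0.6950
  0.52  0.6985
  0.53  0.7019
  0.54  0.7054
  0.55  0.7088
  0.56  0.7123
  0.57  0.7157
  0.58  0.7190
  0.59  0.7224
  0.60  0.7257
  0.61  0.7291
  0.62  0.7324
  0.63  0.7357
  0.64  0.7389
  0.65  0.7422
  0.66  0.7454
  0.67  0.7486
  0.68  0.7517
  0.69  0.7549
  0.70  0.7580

0.7190

σ√T = 0.21·√0.75 = 0.1819
ln(S/K) + (r + σ²/2)T = ln(406/396) + (0.085 + 0.21²/2)·0.75 = 0.0249 + 0.0803 = 0.1052
d₁ = 0.1052 / 0.1819 = 0.5786 ⇒ 0.58
N(d₁) = N(0.58) = 0.7190
Δ_call = N(d₁) = 0.7190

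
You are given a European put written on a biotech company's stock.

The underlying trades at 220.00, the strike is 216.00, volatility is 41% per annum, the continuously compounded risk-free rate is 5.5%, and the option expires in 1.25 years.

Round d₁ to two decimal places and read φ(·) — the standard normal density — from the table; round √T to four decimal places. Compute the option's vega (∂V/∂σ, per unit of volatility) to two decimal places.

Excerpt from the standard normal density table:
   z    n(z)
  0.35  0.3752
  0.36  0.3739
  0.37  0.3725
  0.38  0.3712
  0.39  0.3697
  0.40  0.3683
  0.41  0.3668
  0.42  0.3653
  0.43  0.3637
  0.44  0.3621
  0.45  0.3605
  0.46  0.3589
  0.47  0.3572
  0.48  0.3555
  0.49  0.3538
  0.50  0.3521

89.85

σ√T = 0.41·√1.25 = 0.4584
d₁ = [ln(220/216) + (0.055 + ½·0.41²)·1.25] / (σ√T) = (0.0183 + 0.1738) / 0.4584 = 0.4192 → 0.42
√T = √1.25 = 1.1180
φ(d₁) = φ(0.42) = 0.3653
vega = S·φ(d₁)·√T = 220·0.3653·1.1180 = 89.8492
(Vega is the same for a European call and put with the same parameters.)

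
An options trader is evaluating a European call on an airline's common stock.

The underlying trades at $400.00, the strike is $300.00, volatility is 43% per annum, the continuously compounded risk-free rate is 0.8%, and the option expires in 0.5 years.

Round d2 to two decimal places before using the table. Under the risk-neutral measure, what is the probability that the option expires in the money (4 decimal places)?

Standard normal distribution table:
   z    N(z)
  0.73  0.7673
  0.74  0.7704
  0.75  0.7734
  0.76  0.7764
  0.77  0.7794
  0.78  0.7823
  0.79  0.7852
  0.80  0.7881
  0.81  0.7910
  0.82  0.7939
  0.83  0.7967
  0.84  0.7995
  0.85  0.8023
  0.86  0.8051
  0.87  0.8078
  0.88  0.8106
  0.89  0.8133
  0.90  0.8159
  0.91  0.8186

σ√T = 0.43 × 0.7071 = 0.3041
ln(S/K) + (r + σ²/2)T = ln(400/300) + (0.008 + 0.43²/2)·0.5 = 0.2877 + 0.0502 = 0.3379
d₁ = 0.3379 / 0.3041 = 1.1113 ⇒ 1.11
d₂ = d₁ − σ√T = 1.1113 − 0.3041 = 0.8073 ⇒ 0.81
Pr(exercise) under Q = N(d₂) = 0.7910

0.7910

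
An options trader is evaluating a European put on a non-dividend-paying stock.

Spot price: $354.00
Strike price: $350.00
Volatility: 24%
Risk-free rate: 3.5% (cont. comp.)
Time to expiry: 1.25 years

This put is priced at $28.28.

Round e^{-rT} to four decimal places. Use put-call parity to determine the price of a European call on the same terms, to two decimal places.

$47.26

e^(−rT) = e^(−0.035·1.25) = 0.9572
Put-call parity: C − P = S − K·e^(−rT) = 354 − 350·0.9572 = 354 − 335.0200 = 18.9800
C = P + (C − P) = 28.28 + (18.9800) = 47.2600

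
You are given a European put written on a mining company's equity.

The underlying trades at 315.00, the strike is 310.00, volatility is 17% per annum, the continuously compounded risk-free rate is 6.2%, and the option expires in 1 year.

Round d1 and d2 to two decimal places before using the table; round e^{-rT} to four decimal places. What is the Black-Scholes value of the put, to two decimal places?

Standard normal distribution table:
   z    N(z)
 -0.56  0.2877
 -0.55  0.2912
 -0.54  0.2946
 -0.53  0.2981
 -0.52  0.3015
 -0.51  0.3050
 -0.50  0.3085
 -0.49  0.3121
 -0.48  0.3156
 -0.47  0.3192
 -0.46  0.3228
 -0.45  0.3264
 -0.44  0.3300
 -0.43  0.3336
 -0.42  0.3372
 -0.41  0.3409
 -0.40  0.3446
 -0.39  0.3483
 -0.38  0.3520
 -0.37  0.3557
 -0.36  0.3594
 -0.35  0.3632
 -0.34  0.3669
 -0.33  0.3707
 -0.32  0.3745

10.84

T = 1;  σ√T = 0.1700
d₁ = [ln(315/310) + (0.062 + 0.17²/2)·1] / 0.1700 = [0.0160 + 0.0765] / 0.1700 = 0.5438 ≈ 0.54
d₂ = d₁ − σ√T = 0.5438 − 0.1700 = 0.3738 ≈ 0.37
e^(−rT) = e^(−0.062·1) = 0.9399
P = 310·0.9399·N(-0.37) − 315·N(-0.54) = 310·0.9399·0.3557 − 315·0.2946 = 103.6400 − 92.7990 = 10.8410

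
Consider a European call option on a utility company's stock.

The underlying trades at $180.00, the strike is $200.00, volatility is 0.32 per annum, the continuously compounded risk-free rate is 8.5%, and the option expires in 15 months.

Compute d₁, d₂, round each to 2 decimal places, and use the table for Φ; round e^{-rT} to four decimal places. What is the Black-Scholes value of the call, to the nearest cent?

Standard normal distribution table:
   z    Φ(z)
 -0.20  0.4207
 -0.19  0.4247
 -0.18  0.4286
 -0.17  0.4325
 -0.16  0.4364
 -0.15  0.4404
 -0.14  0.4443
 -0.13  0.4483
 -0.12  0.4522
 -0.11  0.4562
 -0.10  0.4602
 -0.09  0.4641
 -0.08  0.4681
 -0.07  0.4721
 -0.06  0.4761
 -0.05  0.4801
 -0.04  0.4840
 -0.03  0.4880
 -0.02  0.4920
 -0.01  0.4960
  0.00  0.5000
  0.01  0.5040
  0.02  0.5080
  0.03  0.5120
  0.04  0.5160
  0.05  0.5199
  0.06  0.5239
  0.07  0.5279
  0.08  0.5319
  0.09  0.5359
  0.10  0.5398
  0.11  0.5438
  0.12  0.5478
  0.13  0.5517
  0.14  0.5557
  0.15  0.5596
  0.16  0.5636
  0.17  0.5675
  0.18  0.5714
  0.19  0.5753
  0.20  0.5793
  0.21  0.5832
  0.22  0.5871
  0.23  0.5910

σ√T = 0.32 × 1.1180 = 0.3578
d₁ = [ln(180/200) + (0.085 + 0.32²/2)·1.25] / 0.3578 = [-0.1054 + 0.1703] / 0.3578 = 0.1814 ≈ 0.18
d₂ = d₁ − σ√T = 0.1814 − 0.3578 = -0.1764 ≈ -0.18
e^(−rT) = e^(−0.085·1.25) = 0.8992
N(d₁) = N(0.18) = 0.5714;  N(d₂) = N(-0.18) = 0.4286
C = 180·0.5714 − 200·0.8992·0.4286 = 102.8520 − 77.0794 = 25.7726

$25.77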